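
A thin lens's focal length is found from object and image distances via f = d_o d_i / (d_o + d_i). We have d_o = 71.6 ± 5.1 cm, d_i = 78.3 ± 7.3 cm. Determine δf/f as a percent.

5.80%

∂f/∂d_o = (d_i/(d_o+d_i))² = 0.273;  ∂f/∂d_i = (d_o/(d_o+d_i))² = 0.228
δf = √((∂f/∂d_o · δd_o)² + (∂f/∂d_i · δd_i)²) = √(1.94 + 2.77) = 2.17 cm
f = 37.4 cm, so δf/f = 2.17/37.4 = 0.0580.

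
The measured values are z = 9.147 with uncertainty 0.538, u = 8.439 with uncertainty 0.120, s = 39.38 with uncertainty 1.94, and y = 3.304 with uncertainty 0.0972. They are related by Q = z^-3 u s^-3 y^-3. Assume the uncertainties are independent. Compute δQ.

1.24e-09

Products/powers → add relative errors in quadrature, weighted by exponent:
  (-3·δz/z)² = (-3×0.0588)² = 0.0311;  (1·δu/u)² = (1×0.0142)² = 0.000202;  (-3·δs/s)² = (-3×0.0493)² = 0.0218;  (-3·δy/y)² = (-3×0.0294)² = 0.00779
δQ/Q = √(0.0610) = 0.247
Q = 5.006e-09, so δQ = 0.247 × 5.006e-09 = 1.24e-09.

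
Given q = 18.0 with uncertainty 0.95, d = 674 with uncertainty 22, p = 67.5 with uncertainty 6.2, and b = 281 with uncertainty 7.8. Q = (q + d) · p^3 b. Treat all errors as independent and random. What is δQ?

Let u = q + d = 692. δu = √(δq² + δd²) = √(0.902 + 484) = 22.0, so δu/u = 0.0318.
Q is then a monomial in u, p, b:
δQ/Q = √((δu/u)² + (3·δp/p)² + (1·δb/b)²) = √(0.00101 + 0.0759 + 0.000771) = 0.279
Q = 5.98e+10, so δQ = 0.279 × 5.98e+10 = 1.67e+10.

1.67e+10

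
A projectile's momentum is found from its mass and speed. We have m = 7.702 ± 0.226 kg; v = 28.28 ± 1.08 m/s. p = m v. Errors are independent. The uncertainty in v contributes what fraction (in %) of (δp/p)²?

(δp/p)² = (1·δm/m)² + (1·δv/v)²
  m term: (1×0.0293)² = 0.000861
  v term: (1×0.0382)² = 0.00146
Total = 0.00232. Share from v = 0.00146/0.00232 = 0.629.

62.9%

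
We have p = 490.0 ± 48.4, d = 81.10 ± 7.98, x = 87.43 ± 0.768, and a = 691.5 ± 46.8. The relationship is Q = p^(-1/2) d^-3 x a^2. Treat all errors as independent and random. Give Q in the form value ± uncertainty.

3.541 ± 1.16

Products/powers → add relative errors in quadrature, weighted by exponent:
  (−½·δp/p)² = (-0.5×0.0988)² = 0.00244;  (-3·δd/d)² = (-3×0.0984)² = 0.0871;  (1·δx/x)² = (1×0.00878)² = 7.72e-05;  (2·δa/a)² = (2×0.0677)² = 0.0183
δQ/Q = √(0.108) = 0.329
Q = 3.541, so δQ = 0.329 × 3.541 = 1.16.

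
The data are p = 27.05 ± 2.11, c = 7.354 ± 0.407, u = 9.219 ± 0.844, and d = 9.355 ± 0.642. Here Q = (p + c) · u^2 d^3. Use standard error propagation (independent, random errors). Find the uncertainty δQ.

Let w = p + c = 34.40. δw = √(δp² + δc²) = √(4.45 + 0.166) = 2.15, so δw/w = 0.0625.
Q is then a monomial in w, u, d:
δQ/Q = √((δw/w)² + (2·δu/u)² + (3·δd/d)²) = √(0.00390 + 0.0335 + 0.0424) = 0.283
Q = 2.394e+06, so δQ = 0.283 × 2.394e+06 = 6.76e+05.

6.76e+05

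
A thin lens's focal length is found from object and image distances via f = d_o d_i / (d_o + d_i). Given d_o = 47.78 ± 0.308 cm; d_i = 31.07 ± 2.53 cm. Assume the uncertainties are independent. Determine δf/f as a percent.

∂f/∂d_o = (d_i/(d_o+d_i))² = 0.155;  ∂f/∂d_i = (d_o/(d_o+d_i))² = 0.367
δf = √((∂f/∂d_o · δd_o)² + (∂f/∂d_i · δd_i)²) = √(0.00229 + 0.863) = 0.930 cm
f = 18.83 cm, so δf/f = 0.930/18.83 = 0.0494.

4.94%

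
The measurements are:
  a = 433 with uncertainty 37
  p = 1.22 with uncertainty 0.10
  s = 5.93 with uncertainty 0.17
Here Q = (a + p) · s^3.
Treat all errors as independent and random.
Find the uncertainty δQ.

11000

Let u = a + p = 434. δu = √(δa² + δp²) = √(1370 + 0.0100) = 37.0, so δu/u = 0.0852.
Q is then a monomial in u, s:
δQ/Q = √((δu/u)² + (3·δs/s)²) = √(0.00726 + 0.00740) = 0.121
Q = 90500, so δQ = 0.121 × 90500 = 11000.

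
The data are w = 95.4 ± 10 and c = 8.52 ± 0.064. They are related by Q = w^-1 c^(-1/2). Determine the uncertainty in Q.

0.000377

Relative error in a monomial: (δQ/Q)² = Σ (nᵢ · δxᵢ/xᵢ)².
  (-1·δw/w)² = (-1×0.105)² = 0.0110;  (−½·δc/c)² = (-0.5×0.00751)² = 1.41e-05
δQ/Q = √(0.0110) = 0.105
Q = 0.00359, so δQ = 0.105 × 0.00359 = 0.000377.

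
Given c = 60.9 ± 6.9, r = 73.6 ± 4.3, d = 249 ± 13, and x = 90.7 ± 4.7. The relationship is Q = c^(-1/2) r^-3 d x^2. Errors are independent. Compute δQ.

Since Q is a product/quotient, work with relative uncertainties:
  (−½·δc/c)² = (-0.5×0.113)² = 0.00321;  (-3·δr/r)² = (-3×0.0584)² = 0.0307;  (1·δd/d)² = (1×0.0522)² = 0.00273;  (2·δx/x)² = (2×0.0518)² = 0.0107
δQ/Q = √(0.0474) = 0.218
Q = 0.658, so δQ = 0.218 × 0.658 = 0.143.

0.143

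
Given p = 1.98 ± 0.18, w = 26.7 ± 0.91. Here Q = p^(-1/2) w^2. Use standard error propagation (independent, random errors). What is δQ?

41.5

Q is a product of powers, so relative uncertainties combine in quadrature:
  (−½·δp/p)² = (-0.5×0.0909)² = 0.00207;  (2·δw/w)² = (2×0.0341)² = 0.00465
δQ/Q = √(0.00671) = 0.0819
Q = 507, so δQ = 0.0819 × 507 = 41.5.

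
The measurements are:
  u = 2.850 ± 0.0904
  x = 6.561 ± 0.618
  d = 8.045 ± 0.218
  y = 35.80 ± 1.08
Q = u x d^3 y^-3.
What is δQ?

Products/powers → add relative errors in quadrature, weighted by exponent:
  (1·δu/u)² = (1×0.0317)² = 0.00101;  (1·δx/x)² = (1×0.0942)² = 0.00887;  (3·δd/d)² = (3×0.0271)² = 0.00661;  (-3·δy/y)² = (-3×0.0302)² = 0.00819
δQ/Q = √(0.0247) = 0.157
Q = 0.2122, so δQ = 0.157 × 0.2122 = 0.0333.

0.0333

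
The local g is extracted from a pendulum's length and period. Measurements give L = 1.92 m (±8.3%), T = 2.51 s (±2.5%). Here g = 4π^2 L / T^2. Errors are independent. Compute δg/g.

Products/powers → add relative errors in quadrature, weighted by exponent:
  (1·δL/L)² = (1×0.0830)² = 0.00689;  (-2·δT/T)² = (-2×0.0250)² = 0.00250
δg/g = √(0.00939) = 0.0969

0.0969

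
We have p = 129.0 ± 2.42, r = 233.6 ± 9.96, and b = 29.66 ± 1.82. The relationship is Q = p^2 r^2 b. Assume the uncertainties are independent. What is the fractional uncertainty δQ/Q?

0.112

Products/powers → add relative errors in quadrature, weighted by exponent:
  (2·δp/p)² = (2×0.0188)² = 0.00141;  (2·δr/r)² = (2×0.0426)² = 0.00727;  (1·δb/b)² = (1×0.0614)² = 0.00377
δQ/Q = √(0.0124) = 0.112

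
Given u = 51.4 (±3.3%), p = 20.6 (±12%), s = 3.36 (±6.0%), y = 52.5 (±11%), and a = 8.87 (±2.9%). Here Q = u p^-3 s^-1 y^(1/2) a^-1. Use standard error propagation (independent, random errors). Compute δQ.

0.000531

Since Q is a product/quotient, work with relative uncertainties:
  (1·δu/u)² = (1×0.0330)² = 0.00109;  (-3·δp/p)² = (-3×0.120)² = 0.130;  (-1·δs/s)² = (-1×0.0600)² = 0.00360;  (½·δy/y)² = (0.5×0.110)² = 0.00302;  (-1·δa/a)² = (-1×0.0290)² = 0.000841
δQ/Q = √(0.138) = 0.372
Q = 0.00143, so δQ = 0.372 × 0.00143 = 0.000531.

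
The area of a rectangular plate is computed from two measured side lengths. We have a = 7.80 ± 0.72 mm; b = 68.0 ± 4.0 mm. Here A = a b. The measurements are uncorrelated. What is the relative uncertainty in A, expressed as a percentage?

For a monomial A ∝ a, b, fractional errors add in quadrature:
  (1·δa/a)² = (1×0.0923)² = 0.00852;  (1·δb/b)² = (1×0.0588)² = 0.00346
δA/A = √(0.0120) = 0.109

10.9%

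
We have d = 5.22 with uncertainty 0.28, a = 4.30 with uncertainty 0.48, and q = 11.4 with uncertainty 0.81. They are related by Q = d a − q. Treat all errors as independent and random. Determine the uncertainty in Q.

2.90

Let p = d·a = 22.4. δp/p = √((1·δd/d)² + (1·δa/a)²) = √(0.00288 + 0.0125) = 0.124, so δp = 2.78.
Q = p − q: δQ = √(δp² + δq²) = √(7.73 + 0.656) = 2.90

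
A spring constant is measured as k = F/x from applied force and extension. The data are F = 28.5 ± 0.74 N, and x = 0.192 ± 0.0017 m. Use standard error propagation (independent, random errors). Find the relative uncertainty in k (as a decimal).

Each factor contributes (exponent × relative error)² to (δk/k)²:
  (1·δF/F)² = (1×0.0260)² = 0.000674;  (-1·δx/x)² = (-1×0.00885)² = 7.84e-05
δk/k = √(0.000753) = 0.0274

0.0274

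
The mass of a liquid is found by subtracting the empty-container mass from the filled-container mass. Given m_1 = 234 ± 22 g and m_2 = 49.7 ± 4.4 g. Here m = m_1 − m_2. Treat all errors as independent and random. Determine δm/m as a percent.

Each term contributes (cᵢ δxᵢ)² to (δm)²:
  (δm_1)² = 484;  (δm_2)² = 19.4
δm = √(503) = 22.4 g
m = 184 g, so δm/m = 22.4/184 = 0.122.

12.2%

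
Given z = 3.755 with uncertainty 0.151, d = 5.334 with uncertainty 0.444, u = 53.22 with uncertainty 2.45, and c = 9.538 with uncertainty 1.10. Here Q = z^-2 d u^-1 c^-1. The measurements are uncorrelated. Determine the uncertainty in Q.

For a monomial Q ∝ z^-2, d, u^-1, c^-1, fractional errors add in quadrature:
  (-2·δz/z)² = (-2×0.0402)² = 0.00647;  (1·δd/d)² = (1×0.0832)² = 0.00693;  (-1·δu/u)² = (-1×0.0460)² = 0.00212;  (-1·δc/c)² = (-1×0.115)² = 0.0133
δQ/Q = √(0.0288) = 0.170
Q = 0.0007452, so δQ = 0.170 × 0.0007452 = 0.000127.

0.000127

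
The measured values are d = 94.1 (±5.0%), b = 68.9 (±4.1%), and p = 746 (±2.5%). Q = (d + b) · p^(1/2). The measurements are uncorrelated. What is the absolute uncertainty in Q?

160

Let u = d + b = 163. δu = √(δd² + δb²) = √(22.1 + 7.98) = 5.49, so δu/u = 0.0337.
Q is then a monomial in u, p:
δQ/Q = √((δu/u)² + (½·δp/p)²) = √(0.00113 + 0.000156) = 0.0359
Q = 4450, so δQ = 0.0359 × 4450 = 160.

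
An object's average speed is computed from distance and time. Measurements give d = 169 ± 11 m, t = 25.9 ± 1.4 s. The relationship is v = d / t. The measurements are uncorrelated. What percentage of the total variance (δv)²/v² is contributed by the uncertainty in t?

(δv/v)² = (1·δd/d)² + (-1·δt/t)²
  d term: (1×0.0651)² = 0.00424
  t term: (-1×0.0541)² = 0.00292
Total = 0.00716. Share from t = 0.00292/0.00716 = 0.408.

40.8%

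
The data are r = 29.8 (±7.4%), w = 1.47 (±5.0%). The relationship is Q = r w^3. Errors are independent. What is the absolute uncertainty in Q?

Each factor contributes (exponent × relative error)² to (δQ/Q)²:
  (1·δr/r)² = (1×0.0740)² = 0.00548;  (3·δw/w)² = (3×0.0500)² = 0.0225
δQ/Q = √(0.0280) = 0.167
Q = 94.7, so δQ = 0.167 × 94.7 = 15.8.

15.8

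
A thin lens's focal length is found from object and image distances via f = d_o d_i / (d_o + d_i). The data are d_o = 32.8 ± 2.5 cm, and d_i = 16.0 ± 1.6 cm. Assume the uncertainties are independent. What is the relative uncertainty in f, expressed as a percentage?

∂f/∂d_o = (d_i/(d_o+d_i))² = 0.107;  ∂f/∂d_i = (d_o/(d_o+d_i))² = 0.452
δf = √((∂f/∂d_o · δd_o)² + (∂f/∂d_i · δd_i)²) = √(0.0722 + 0.522) = 0.771 cm
f = 10.8 cm, so δf/f = 0.771/10.8 = 0.0717.

7.17%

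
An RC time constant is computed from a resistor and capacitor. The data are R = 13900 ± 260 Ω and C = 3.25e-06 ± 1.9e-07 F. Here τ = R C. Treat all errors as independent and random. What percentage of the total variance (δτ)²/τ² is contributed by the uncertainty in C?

90.7%

(δτ/τ)² = (1·δR/R)² + (1·δC/C)²
  R term: (1×0.0187)² = 0.000350
  C term: (1×0.0585)² = 0.00342
Total = 0.00377. Share from C = 0.00342/0.00377 = 0.907.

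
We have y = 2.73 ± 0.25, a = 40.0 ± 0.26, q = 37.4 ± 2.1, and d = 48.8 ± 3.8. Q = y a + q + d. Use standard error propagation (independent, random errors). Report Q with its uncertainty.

195 ± 10.9

Let p = y·a = 109. δp/p = √((1·δy/y)² + (1·δa/a)²) = √(0.00839 + 4.23e-05) = 0.0918, so δp = 10.0.
Q = p + q + d: δQ = √(δp² + δq² + δd²) = √(101 + 4.41 + 14.4) = 10.9
Q = 195.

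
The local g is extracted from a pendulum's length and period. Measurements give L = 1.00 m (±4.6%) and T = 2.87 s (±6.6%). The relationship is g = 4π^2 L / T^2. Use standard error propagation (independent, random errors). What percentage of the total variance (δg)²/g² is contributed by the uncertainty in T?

(δg/g)² = (1·δL/L)² + (-2·δT/T)²
  L term: (1×0.0460)² = 0.00212
  T term: (-2×0.0660)² = 0.0174
Total = 0.0195. Share from T = 0.0174/0.0195 = 0.892.

89.2%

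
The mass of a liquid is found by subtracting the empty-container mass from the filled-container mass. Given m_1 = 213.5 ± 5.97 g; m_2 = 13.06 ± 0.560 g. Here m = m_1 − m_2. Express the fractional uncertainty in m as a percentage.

For a sum/difference, combine absolute errors in quadrature:
  (δm_1)² = 35.6;  (δm_2)² = 0.314
δm = √(36.0) = 6.00 g
m = 200.4 g, so δm/m = 6.00/200.4 = 0.0299.

2.99%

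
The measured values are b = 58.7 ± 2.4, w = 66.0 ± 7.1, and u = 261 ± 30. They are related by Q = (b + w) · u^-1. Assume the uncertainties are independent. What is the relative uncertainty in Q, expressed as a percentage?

Let h = b + w = 125. δh = √(δb² + δw²) = √(5.76 + 50.4) = 7.49, so δh/h = 0.0601.
Q is then a monomial in h, u:
δQ/Q = √((δh/h)² + (-1·δu/u)²) = √(0.00361 + 0.0132) = 0.130

13.0%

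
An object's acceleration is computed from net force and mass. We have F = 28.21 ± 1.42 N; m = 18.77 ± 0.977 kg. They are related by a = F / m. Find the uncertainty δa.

Each factor contributes (exponent × relative error)² to (δa/a)²:
  (1·δF/F)² = (1×0.0503)² = 0.00253;  (-1·δm/m)² = (-1×0.0521)² = 0.00271
δa/a = √(0.00524) = 0.0724
a = 1.503 m/s^2, so δa = 0.0724 × 1.503 = 0.109 m/s^2.

0.109 m/s^2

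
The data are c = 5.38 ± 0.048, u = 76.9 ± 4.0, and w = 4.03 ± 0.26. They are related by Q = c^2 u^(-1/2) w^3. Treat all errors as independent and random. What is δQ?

Since Q is a product/quotient, work with relative uncertainties:
  (2·δc/c)² = (2×0.00892)² = 0.000318;  (−½·δu/u)² = (-0.5×0.0520)² = 0.000676;  (3·δw/w)² = (3×0.0645)² = 0.0375
δQ/Q = √(0.0385) = 0.196
Q = 216, so δQ = 0.196 × 216 = 42.4.

42.4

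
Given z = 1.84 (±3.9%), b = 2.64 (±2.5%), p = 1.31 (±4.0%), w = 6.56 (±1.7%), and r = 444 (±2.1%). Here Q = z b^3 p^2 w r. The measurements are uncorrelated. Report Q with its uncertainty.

(1.69 ± 0.202) × 10^5

Relative error in a monomial: (δQ/Q)² = Σ (nᵢ · δxᵢ/xᵢ)².
  (1·δz/z)² = (1×0.0390)² = 0.00152;  (3·δb/b)² = (3×0.0250)² = 0.00563;  (2·δp/p)² = (2×0.0400)² = 0.00640;  (1·δw/w)² = (1×0.0170)² = 0.000289;  (1·δr/r)² = (1×0.0210)² = 0.000441
δQ/Q = √(0.0143) = 0.119
Q = 1.69e+05, so δQ = 0.119 × 1.69e+05 = 20200.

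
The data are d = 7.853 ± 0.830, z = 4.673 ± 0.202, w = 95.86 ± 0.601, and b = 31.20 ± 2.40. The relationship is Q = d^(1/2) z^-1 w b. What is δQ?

Products/powers → add relative errors in quadrature, weighted by exponent:
  (½·δd/d)² = (0.5×0.106)² = 0.00279;  (-1·δz/z)² = (-1×0.0432)² = 0.00187;  (1·δw/w)² = (1×0.00627)² = 3.93e-05;  (1·δb/b)² = (1×0.0769)² = 0.00592
δQ/Q = √(0.0106) = 0.103
Q = 1794, so δQ = 0.103 × 1794 = 185.

185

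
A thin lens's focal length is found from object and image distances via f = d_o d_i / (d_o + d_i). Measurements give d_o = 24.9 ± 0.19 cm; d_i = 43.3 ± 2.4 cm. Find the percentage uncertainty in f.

∂f/∂d_o = (d_i/(d_o+d_i))² = 0.403;  ∂f/∂d_i = (d_o/(d_o+d_i))² = 0.133
δf = √((∂f/∂d_o · δd_o)² + (∂f/∂d_i · δd_i)²) = √(0.00587 + 0.102) = 0.329 cm
f = 15.8 cm, so δf/f = 0.329/15.8 = 0.0208.

2.08%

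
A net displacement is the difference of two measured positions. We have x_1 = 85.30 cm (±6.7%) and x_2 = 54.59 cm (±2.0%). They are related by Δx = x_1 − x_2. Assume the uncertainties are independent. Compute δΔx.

Δx is a linear combination, so absolute uncertainties add in quadrature:
  (δx_1)² = 32.7;  (δx_2)² = 1.19
δΔx = √(33.9) = 5.82 cm

5.82 cm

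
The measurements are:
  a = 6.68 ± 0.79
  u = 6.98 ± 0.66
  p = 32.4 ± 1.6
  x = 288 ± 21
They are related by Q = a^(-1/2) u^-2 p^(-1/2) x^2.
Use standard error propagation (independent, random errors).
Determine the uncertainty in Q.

28.6

Q is a product of powers, so relative uncertainties combine in quadrature:
  (−½·δa/a)² = (-0.5×0.118)² = 0.00350;  (-2·δu/u)² = (-2×0.0946)² = 0.0358;  (−½·δp/p)² = (-0.5×0.0494)² = 0.000610;  (2·δx/x)² = (2×0.0729)² = 0.0213
δQ/Q = √(0.0611) = 0.247
Q = 116, so δQ = 0.247 × 116 = 28.6.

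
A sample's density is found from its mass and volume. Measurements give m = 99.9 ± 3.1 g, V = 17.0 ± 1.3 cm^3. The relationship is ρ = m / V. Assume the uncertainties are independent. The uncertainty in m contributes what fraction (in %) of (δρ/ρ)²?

(δρ/ρ)² = (1·δm/m)² + (-1·δV/V)²
  m term: (1×0.0310)² = 0.000963
  V term: (-1×0.0765)² = 0.00585
Total = 0.00681. Share from m = 0.000963/0.00681 = 0.141.

14.1%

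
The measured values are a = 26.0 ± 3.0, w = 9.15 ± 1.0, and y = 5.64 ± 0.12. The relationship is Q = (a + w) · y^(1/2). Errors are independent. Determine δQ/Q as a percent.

Let u = a + w = 35.1. δu = √(δa² + δw²) = √(9.00 + 1.00) = 3.16, so δu/u = 0.0900.
Q is then a monomial in u, y:
δQ/Q = √((δu/u)² + (½·δy/y)²) = √(0.00809 + 0.000113) = 0.0906

9.06%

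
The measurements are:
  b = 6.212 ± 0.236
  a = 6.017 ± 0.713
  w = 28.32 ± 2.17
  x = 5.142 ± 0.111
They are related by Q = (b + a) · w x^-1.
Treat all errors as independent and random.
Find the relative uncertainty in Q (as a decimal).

0.101

Let u = b + a = 12.23. δu = √(δb² + δa²) = √(0.0557 + 0.508) = 0.751, so δu/u = 0.0614.
Q is then a monomial in u, w, x:
δQ/Q = √((δu/u)² + (1·δw/w)² + (-1·δx/x)²) = √(0.00377 + 0.00587 + 0.000466) = 0.101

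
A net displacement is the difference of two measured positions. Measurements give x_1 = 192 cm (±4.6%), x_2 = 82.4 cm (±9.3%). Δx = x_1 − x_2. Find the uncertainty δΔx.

Absolute uncertainties add in quadrature for a linear combination:
  (δx_1)² = 78.0;  (δx_2)² = 58.7
δΔx = √(137) = 11.7 cm

11.7 cm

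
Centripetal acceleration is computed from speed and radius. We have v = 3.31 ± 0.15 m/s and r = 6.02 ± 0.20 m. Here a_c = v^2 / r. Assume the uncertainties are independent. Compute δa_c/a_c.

0.0965

Relative error in a monomial: (δa_c/a_c)² = Σ (nᵢ · δxᵢ/xᵢ)².
  (2·δv/v)² = (2×0.0453)² = 0.00821;  (-1·δr/r)² = (-1×0.0332)² = 0.00110
δa_c/a_c = √(0.00932) = 0.0965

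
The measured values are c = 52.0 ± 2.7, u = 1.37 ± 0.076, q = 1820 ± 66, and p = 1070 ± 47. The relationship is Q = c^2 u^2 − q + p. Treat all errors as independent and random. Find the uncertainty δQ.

Let w = c^2·u^2 = 5080. δw/w = √((2·δc/c)² + (2·δu/u)²) = √(0.0108 + 0.0123) = 0.152, so δw = 771.
Q = w − q + p: δQ = √(δw² + δq² + δp²) = √(5.95e+05 + 4360 + 2210) = 775

775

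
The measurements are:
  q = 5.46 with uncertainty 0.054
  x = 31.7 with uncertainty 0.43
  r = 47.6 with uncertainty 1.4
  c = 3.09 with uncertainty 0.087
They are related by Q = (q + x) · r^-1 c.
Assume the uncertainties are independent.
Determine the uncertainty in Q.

Let u = q + x = 37.2. δu = √(δq² + δx²) = √(0.00292 + 0.185) = 0.433, so δu/u = 0.0117.
Q is then a monomial in u, r, c:
δQ/Q = √((δu/u)² + (-1·δr/r)² + (1·δc/c)²) = √(0.000136 + 0.000865 + 0.000793) = 0.0424
Q = 2.41, so δQ = 0.0424 × 2.41 = 0.102.

0.102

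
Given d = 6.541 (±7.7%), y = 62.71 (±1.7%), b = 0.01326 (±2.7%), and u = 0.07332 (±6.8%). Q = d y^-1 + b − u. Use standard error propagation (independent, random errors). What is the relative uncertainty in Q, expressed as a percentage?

21.8%

Let p = d·y^-1 = 0.1043. δp/p = √((1·δd/d)² + (-1·δy/y)²) = √(0.00593 + 0.000289) = 0.0789, so δp = 0.00822.
Q = p + b − u: δQ = √(δp² + δb² + δu²) = √(6.76e-05 + 1.28e-07 + 2.49e-05) = 0.00962
Q = 0.04425, so δQ/Q = 0.00962/0.04425 = 0.218.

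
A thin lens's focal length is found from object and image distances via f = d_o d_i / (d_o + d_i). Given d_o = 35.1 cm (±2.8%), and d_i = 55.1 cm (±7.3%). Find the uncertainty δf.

0.711 cm

∂f/∂d_o = (d_i/(d_o+d_i))² = 0.373;  ∂f/∂d_i = (d_o/(d_o+d_i))² = 0.151
δf = √((∂f/∂d_o · δd_o)² + (∂f/∂d_i · δd_i)²) = √(0.134 + 0.371) = 0.711 cm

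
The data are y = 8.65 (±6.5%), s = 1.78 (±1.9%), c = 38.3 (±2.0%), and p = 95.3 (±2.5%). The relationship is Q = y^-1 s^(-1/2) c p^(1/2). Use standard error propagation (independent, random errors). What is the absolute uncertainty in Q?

2.26

Q is a product of powers, so relative uncertainties combine in quadrature:
  (-1·δy/y)² = (-1×0.0650)² = 0.00423;  (−½·δs/s)² = (-0.5×0.0190)² = 9.03e-05;  (1·δc/c)² = (1×0.0200)² = 0.000400;  (½·δp/p)² = (0.5×0.0250)² = 0.000156
δQ/Q = √(0.00487) = 0.0698
Q = 32.4, so δQ = 0.0698 × 32.4 = 2.26.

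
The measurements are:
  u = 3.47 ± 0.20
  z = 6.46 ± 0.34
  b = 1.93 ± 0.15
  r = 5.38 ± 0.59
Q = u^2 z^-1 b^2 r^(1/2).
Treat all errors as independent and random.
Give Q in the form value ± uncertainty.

Relative error in a monomial: (δQ/Q)² = Σ (nᵢ · δxᵢ/xᵢ)².
  (2·δu/u)² = (2×0.0576)² = 0.0133;  (-1·δz/z)² = (-1×0.0526)² = 0.00277;  (2·δb/b)² = (2×0.0777)² = 0.0242;  (½·δr/r)² = (0.5×0.110)² = 0.00301
δQ/Q = √(0.0432) = 0.208
Q = 16.1, so δQ = 0.208 × 16.1 = 3.35.

16.1 ± 3.35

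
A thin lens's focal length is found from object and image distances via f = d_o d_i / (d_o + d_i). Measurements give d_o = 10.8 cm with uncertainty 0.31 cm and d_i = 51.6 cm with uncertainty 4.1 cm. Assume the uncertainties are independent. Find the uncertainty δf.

0.245 cm

∂f/∂d_o = (d_i/(d_o+d_i))² = 0.684;  ∂f/∂d_i = (d_o/(d_o+d_i))² = 0.0300
δf = √((∂f/∂d_o · δd_o)² + (∂f/∂d_i · δd_i)²) = √(0.0449 + 0.0151) = 0.245 cm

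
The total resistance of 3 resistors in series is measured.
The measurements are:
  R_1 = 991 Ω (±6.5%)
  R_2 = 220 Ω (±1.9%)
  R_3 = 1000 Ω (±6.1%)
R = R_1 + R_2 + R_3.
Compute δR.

88.8 Ω

Each term contributes (cᵢ δxᵢ)² to (δR)²:
  (δR_1)² = 4150;  (δR_2)² = 17.5;  (δR_3)² = 3720
δR = √(7890) = 88.8 Ω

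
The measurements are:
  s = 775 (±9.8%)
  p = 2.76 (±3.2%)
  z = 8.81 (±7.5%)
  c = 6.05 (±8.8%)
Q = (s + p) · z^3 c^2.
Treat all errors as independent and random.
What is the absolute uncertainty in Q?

Let u = s + p = 778. δu = √(δs² + δp²) = √(5770 + 0.00780) = 76.0, so δu/u = 0.0977.
Q is then a monomial in u, z, c:
δQ/Q = √((δu/u)² + (3·δz/z)² + (2·δc/c)²) = √(0.00954 + 0.0506 + 0.0310) = 0.302
Q = 1.95e+07, so δQ = 0.302 × 1.95e+07 = 5.88e+06.

5.88e+06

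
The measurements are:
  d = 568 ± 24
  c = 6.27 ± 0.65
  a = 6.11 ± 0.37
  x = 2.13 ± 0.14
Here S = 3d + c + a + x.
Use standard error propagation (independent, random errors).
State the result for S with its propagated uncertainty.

S is a linear combination, so absolute uncertainties add in quadrature:
  (3·δd)² = 5180;  (δc)² = 0.423;  (δa)² = 0.137;  (δx)² = 0.0196
δS = √(5180) = 72.0
S = 1720.

1720 ± 72.0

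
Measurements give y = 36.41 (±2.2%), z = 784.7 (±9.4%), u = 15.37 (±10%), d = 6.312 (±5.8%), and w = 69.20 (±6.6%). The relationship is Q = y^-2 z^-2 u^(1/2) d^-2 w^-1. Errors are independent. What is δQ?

Q is a product of powers, so relative uncertainties combine in quadrature:
  (-2·δy/y)² = (-2×0.0220)² = 0.00194;  (-2·δz/z)² = (-2×0.0940)² = 0.0353;  (½·δu/u)² = (0.5×0.100)² = 0.00250;  (-2·δd/d)² = (-2×0.0580)² = 0.0135;  (-1·δw/w)² = (-1×0.0660)² = 0.00436
δQ/Q = √(0.0576) = 0.240
Q = 1.742e-12, so δQ = 0.240 × 1.742e-12 = 4.18e-13.

4.18e-13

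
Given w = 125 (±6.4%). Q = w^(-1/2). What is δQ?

0.00286

Q ∝ w^(-1/2), so δQ/Q = |−½| · δw/w = 0.5 × 0.0640 = 0.0320.
Q = 0.0894, so δQ = 0.0320 × 0.0894 = 0.00286.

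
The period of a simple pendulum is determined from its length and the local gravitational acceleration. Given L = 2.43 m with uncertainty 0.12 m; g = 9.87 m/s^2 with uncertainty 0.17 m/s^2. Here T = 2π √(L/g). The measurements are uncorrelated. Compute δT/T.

0.0262

Products/powers → add relative errors in quadrature, weighted by exponent:
  (½·δL/L)² = (0.5×0.0494)² = 0.000610;  (−½·δg/g)² = (-0.5×0.0172)² = 7.42e-05
δT/T = √(0.000684) = 0.0262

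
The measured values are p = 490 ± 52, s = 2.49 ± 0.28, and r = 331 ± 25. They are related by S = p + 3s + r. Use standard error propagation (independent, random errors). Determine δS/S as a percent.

For a sum/difference, combine absolute errors in quadrature:
  (δp)² = 2700;  (3·δs)² = 0.706;  (δr)² = 625
δS = √(3330) = 57.7
S = 828, so δS/S = 57.7/828 = 0.0697.

6.97%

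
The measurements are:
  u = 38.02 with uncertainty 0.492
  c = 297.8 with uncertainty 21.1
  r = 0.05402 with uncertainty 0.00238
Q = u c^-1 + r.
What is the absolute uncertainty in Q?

Let p = u·c^-1 = 0.1277. δp/p = √((1·δu/u)² + (-1·δc/c)²) = √(0.000167 + 0.00502) = 0.0720, so δp = 0.00920.
Q = p + r: δQ = √(δp² + δr²) = √(8.46e-05 + 5.66e-06) = 0.00950

0.00950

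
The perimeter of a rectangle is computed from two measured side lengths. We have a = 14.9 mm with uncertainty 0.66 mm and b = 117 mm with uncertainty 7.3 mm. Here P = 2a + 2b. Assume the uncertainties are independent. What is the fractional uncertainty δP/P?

0.0556

P is a linear combination, so absolute uncertainties add in quadrature:
  (2·δa)² = 1.74;  (2·δb)² = 213
δP = √(215) = 14.7 mm
P = 264 mm, so δP/P = 14.7/264 = 0.0556.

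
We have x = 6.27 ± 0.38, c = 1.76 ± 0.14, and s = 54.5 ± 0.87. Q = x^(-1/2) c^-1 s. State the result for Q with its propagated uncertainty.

12.4 ± 1.07

Q is a product of powers, so relative uncertainties combine in quadrature:
  (−½·δx/x)² = (-0.5×0.0606)² = 0.000918;  (-1·δc/c)² = (-1×0.0795)² = 0.00633;  (1·δs/s)² = (1×0.0160)² = 0.000255
δQ/Q = √(0.00750) = 0.0866
Q = 12.4, so δQ = 0.0866 × 12.4 = 1.07.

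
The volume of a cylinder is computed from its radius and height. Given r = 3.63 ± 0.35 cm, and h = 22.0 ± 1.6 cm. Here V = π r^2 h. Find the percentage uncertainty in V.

Since V is a product/quotient, work with relative uncertainties:
  (2·δr/r)² = (2×0.0964)² = 0.0372;  (1·δh/h)² = (1×0.0727)² = 0.00529
δV/V = √(0.0425) = 0.206

20.6%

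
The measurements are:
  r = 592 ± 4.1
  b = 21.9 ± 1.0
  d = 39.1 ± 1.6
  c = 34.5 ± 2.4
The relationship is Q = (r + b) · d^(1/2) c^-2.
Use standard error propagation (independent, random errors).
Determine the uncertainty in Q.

0.454

Let u = r + b = 614. δu = √(δr² + δb²) = √(16.8 + 1.00) = 4.22, so δu/u = 0.00687.
Q is then a monomial in u, d, c:
δQ/Q = √((δu/u)² + (½·δd/d)² + (-2·δc/c)²) = √(4.73e-05 + 0.000419 + 0.0194) = 0.141
Q = 3.23, so δQ = 0.141 × 3.23 = 0.454.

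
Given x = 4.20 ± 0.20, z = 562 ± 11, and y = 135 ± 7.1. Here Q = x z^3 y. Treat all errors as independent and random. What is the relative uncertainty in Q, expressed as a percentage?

For a monomial Q ∝ x, z^3, y, fractional errors add in quadrature:
  (1·δx/x)² = (1×0.0476)² = 0.00227;  (3·δz/z)² = (3×0.0196)² = 0.00345;  (1·δy/y)² = (1×0.0526)² = 0.00277
δQ/Q = √(0.00848) = 0.0921

9.21%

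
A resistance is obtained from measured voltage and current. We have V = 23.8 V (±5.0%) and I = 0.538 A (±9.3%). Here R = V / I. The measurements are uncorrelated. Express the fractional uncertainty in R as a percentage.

10.6%

Since R is a product/quotient, work with relative uncertainties:
  (1·δV/V)² = (1×0.0500)² = 0.00250;  (-1·δI/I)² = (-1×0.0930)² = 0.00865
δR/R = √(0.0111) = 0.106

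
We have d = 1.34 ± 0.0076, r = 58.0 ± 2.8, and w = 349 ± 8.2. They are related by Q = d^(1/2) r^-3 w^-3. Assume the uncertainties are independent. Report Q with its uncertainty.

(1.40 ± 0.225) × 10^-13

For a monomial Q ∝ d^(1/2), r^-3, w^-3, fractional errors add in quadrature:
  (½·δd/d)² = (0.5×0.00567)² = 8.04e-06;  (-3·δr/r)² = (-3×0.0483)² = 0.0210;  (-3·δw/w)² = (-3×0.0235)² = 0.00497
δQ/Q = √(0.0260) = 0.161
Q = 1.4e-13, so δQ = 0.161 × 1.4e-13 = 2.25e-14.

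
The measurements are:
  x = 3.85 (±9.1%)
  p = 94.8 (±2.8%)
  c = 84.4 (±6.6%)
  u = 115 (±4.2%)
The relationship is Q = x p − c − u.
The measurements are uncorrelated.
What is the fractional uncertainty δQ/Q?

0.215

Let w = x·p = 365. δw/w = √((1·δx/x)² + (1·δp/p)²) = √(0.00828 + 0.000784) = 0.0952, so δw = 34.7.
Q = w − c − u: δQ = √(δw² + δc² + δu²) = √(1210 + 31.0 + 23.3) = 35.5
Q = 166, so δQ/Q = 35.5/166 = 0.215.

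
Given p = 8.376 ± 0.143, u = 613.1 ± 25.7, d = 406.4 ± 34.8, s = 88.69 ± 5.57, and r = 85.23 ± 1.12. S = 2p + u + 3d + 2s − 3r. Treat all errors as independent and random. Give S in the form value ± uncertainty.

Sums and differences: (δS)² = Σ (cᵢ δxᵢ)².
  (2·δp)² = 0.0818;  (δu)² = 660;  (3·δd)² = 10900;  (2·δs)² = 124;  (3·δr)² = 11.3
δS = √(11700) = 108
S = 1771.

1771 ± 108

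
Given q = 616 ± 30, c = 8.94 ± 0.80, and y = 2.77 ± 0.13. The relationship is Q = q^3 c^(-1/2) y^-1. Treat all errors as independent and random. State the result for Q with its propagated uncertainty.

(2.82 ± 0.451) × 10^7

Each factor contributes (exponent × relative error)² to (δQ/Q)²:
  (3·δq/q)² = (3×0.0487)² = 0.0213;  (−½·δc/c)² = (-0.5×0.0895)² = 0.00200;  (-1·δy/y)² = (-1×0.0469)² = 0.00220
δQ/Q = √(0.0256) = 0.160
Q = 2.82e+07, so δQ = 0.160 × 2.82e+07 = 4.51e+06.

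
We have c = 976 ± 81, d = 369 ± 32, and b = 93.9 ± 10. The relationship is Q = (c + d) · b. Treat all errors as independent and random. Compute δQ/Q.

Let u = c + d = 1340. δu = √(δc² + δd²) = √(6560 + 1020) = 87.1, so δu/u = 0.0648.
Q is then a monomial in u, b:
δQ/Q = √((δu/u)² + (1·δb/b)²) = √(0.00419 + 0.0113) = 0.125

0.125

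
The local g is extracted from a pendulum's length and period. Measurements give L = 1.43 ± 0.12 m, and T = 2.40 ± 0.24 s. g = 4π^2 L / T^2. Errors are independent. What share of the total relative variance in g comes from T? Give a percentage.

(δg/g)² = (1·δL/L)² + (-2·δT/T)²
  L term: (1×0.0839)² = 0.00704
  T term: (-2×0.100)² = 0.0400
Total = 0.0470. Share from T = 0.0400/0.0470 = 0.850.

85.0%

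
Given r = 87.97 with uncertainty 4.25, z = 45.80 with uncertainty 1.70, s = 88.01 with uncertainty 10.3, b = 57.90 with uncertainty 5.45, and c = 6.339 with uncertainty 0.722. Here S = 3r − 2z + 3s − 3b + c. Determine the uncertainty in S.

For a sum/difference, combine absolute errors in quadrature:
  (3·δr)² = 163;  (2·δz)² = 11.6;  (3·δs)² = 955;  (3·δb)² = 267;  (δc)² = 0.521
δS = √(1400) = 37.4

37.4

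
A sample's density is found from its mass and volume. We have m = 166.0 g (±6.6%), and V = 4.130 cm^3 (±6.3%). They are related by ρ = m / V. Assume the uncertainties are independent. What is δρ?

For a monomial ρ ∝ m, V^-1, fractional errors add in quadrature:
  (1·δm/m)² = (1×0.0660)² = 0.00436;  (-1·δV/V)² = (-1×0.0630)² = 0.00397
δρ/ρ = √(0.00833) = 0.0912
ρ = 40.19 g/cm^3, so δρ = 0.0912 × 40.19 = 3.67 g/cm^3.

3.67 g/cm^3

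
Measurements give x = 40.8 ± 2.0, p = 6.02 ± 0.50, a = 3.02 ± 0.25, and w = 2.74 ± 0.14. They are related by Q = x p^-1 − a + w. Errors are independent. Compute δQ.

0.714

Let h = x·p^-1 = 6.78. δh/h = √((1·δx/x)² + (-1·δp/p)²) = √(0.00240 + 0.00690) = 0.0964, so δh = 0.654.
Q = h − a + w: δQ = √(δh² + δa² + δw²) = √(0.427 + 0.0625 + 0.0196) = 0.714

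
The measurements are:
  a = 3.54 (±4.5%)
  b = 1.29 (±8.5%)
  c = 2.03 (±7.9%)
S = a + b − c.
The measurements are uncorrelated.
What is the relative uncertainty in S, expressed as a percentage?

8.97%

Absolute uncertainties add in quadrature for a linear combination:
  (δa)² = 0.0254;  (δb)² = 0.0120;  (δc)² = 0.0257
δS = √(0.0631) = 0.251
S = 2.80, so δS/S = 0.251/2.80 = 0.0897.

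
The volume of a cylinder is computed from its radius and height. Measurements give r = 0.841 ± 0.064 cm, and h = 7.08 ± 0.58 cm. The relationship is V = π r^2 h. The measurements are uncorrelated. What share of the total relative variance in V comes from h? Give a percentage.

(δV/V)² = (2·δr/r)² + (1·δh/h)²
  r term: (2×0.0761)² = 0.0232
  h term: (1×0.0819)² = 0.00671
Total = 0.0299. Share from h = 0.00671/0.0299 = 0.225.

22.5%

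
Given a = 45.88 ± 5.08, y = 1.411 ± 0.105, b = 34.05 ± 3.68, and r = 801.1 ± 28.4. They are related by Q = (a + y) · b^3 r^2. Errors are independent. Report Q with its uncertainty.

(1.198 ± 0.418) × 10^12

Let u = a + y = 47.29. δu = √(δa² + δy²) = √(25.8 + 0.0110) = 5.08, so δu/u = 0.107.
Q is then a monomial in u, b, r:
δQ/Q = √((δu/u)² + (3·δb/b)² + (2·δr/r)²) = √(0.0115 + 0.105 + 0.00503) = 0.349
Q = 1.198e+12, so δQ = 0.349 × 1.198e+12 = 4.18e+11.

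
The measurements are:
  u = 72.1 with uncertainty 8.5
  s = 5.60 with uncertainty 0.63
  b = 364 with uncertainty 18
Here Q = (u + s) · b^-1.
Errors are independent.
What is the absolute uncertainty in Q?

Let w = u + s = 77.7. δw = √(δu² + δs²) = √(72.2 + 0.397) = 8.52, so δw/w = 0.110.
Q is then a monomial in w, b:
δQ/Q = √((δw/w)² + (-1·δb/b)²) = √(0.0120 + 0.00245) = 0.120
Q = 0.213, so δQ = 0.120 × 0.213 = 0.0257.

0.0257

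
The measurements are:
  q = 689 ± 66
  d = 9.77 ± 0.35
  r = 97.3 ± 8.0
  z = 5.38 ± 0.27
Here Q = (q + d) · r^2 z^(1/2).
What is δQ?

Let u = q + d = 699. δu = √(δq² + δd²) = √(4360 + 0.122) = 66.0, so δu/u = 0.0945.
Q is then a monomial in u, r, z:
δQ/Q = √((δu/u)² + (2·δr/r)² + (½·δz/z)²) = √(0.00892 + 0.0270 + 0.000630) = 0.191
Q = 1.53e+07, so δQ = 0.191 × 1.53e+07 = 2.94e+06.

2.94e+06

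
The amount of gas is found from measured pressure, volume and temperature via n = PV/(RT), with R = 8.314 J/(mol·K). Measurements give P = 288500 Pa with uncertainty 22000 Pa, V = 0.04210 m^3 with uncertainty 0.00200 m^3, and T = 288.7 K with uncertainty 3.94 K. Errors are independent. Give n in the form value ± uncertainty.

Products/powers → add relative errors in quadrature, weighted by exponent:
  (1·δP/P)² = (1×0.0763)² = 0.00582;  (1·δV/V)² = (1×0.0475)² = 0.00226;  (-1·δT/T)² = (-1×0.0136)² = 0.000186
δn/n = √(0.00826) = 0.0909
n = 5.060 mol, so δn = 0.0909 × 5.060 = 0.460 mol.

5.060 ± 0.460 mol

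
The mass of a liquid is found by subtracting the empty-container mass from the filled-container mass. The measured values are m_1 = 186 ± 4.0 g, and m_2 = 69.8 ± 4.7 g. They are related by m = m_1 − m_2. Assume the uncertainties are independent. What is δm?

m is a linear combination, so absolute uncertainties add in quadrature:
  (δm_1)² = 16.0;  (δm_2)² = 22.1
δm = √(38.1) = 6.17 g

6.17 g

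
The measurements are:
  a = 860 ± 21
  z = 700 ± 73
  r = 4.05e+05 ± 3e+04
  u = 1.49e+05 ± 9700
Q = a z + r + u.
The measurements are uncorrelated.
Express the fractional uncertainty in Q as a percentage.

6.21%

Let p = a·z = 6.02e+05. δp/p = √((1·δa/a)² + (1·δz/z)²) = √(0.000596 + 0.0109) = 0.107, so δp = 64500.
Q = p + r + u: δQ = √(δp² + δr² + δu²) = √(4.16e+09 + 9e+08 + 9.41e+07) = 71800
Q = 1.16e+06, so δQ/Q = 71800/1.16e+06 = 0.0621.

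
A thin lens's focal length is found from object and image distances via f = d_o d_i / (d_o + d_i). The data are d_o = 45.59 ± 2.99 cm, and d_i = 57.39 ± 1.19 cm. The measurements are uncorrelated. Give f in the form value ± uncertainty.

∂f/∂d_o = (d_i/(d_o+d_i))² = 0.311;  ∂f/∂d_i = (d_o/(d_o+d_i))² = 0.196
δf = √((∂f/∂d_o · δd_o)² + (∂f/∂d_i · δd_i)²) = √(0.862 + 0.0544) = 0.957 cm
f = 25.41 cm.

25.41 ± 0.957 cm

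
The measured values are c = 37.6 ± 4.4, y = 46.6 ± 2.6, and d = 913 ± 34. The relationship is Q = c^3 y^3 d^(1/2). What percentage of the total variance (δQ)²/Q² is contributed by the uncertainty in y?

(δQ/Q)² = (3·δc/c)² + (3·δy/y)² + (½·δd/d)²
  c term: (3×0.117)² = 0.123
  y term: (3×0.0558)² = 0.0280
  d term: (0.5×0.0372)² = 0.000347
Total = 0.152. Share from y = 0.0280/0.152 = 0.185.

18.5%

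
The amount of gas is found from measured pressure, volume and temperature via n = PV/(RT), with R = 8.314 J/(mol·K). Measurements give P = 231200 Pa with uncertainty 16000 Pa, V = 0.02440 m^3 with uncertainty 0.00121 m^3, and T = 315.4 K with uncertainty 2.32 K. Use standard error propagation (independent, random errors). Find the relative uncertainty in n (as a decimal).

Relative error in a monomial: (δn/n)² = Σ (nᵢ · δxᵢ/xᵢ)².
  (1·δP/P)² = (1×0.0692)² = 0.00479;  (1·δV/V)² = (1×0.0496)² = 0.00246;  (-1·δT/T)² = (-1×0.00736)² = 5.41e-05
δn/n = √(0.00730) = 0.0855

0.0855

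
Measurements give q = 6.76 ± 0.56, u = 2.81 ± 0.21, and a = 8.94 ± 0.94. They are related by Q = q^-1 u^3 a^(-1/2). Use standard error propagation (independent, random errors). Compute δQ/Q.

Each factor contributes (exponent × relative error)² to (δQ/Q)²:
  (-1·δq/q)² = (-1×0.0828)² = 0.00686;  (3·δu/u)² = (3×0.0747)² = 0.0503;  (−½·δa/a)² = (-0.5×0.105)² = 0.00276
δQ/Q = √(0.0599) = 0.245

0.245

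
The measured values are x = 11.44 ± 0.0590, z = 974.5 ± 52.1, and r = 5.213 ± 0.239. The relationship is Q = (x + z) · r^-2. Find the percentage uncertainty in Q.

Let u = x + z = 985.9. δu = √(δx² + δz²) = √(0.00348 + 2710) = 52.1, so δu/u = 0.0528.
Q is then a monomial in u, r:
δQ/Q = √((δu/u)² + (-2·δr/r)²) = √(0.00279 + 0.00841) = 0.106

10.6%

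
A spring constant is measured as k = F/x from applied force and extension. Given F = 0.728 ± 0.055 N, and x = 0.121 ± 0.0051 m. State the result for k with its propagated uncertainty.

Products/powers → add relative errors in quadrature, weighted by exponent:
  (1·δF/F)² = (1×0.0755)² = 0.00571;  (-1·δx/x)² = (-1×0.0421)² = 0.00178
δk/k = √(0.00748) = 0.0865
k = 6.02 N/m, so δk = 0.0865 × 6.02 = 0.520 N/m.

6.02 ± 0.520 N/m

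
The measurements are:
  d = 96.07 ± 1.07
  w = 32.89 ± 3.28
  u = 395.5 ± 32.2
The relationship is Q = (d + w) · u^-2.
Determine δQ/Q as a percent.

16.5%

Let h = d + w = 129.0. δh = √(δd² + δw²) = √(1.14 + 10.8) = 3.45, so δh/h = 0.0268.
Q is then a monomial in h, u:
δQ/Q = √((δh/h)² + (-2·δu/u)²) = √(0.000716 + 0.0265) = 0.165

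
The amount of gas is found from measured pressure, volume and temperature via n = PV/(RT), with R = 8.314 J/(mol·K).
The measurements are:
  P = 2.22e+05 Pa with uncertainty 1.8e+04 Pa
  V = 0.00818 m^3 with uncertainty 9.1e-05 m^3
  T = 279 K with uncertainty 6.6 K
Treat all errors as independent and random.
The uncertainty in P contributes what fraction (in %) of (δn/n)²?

(δn/n)² = (1·δP/P)² + (1·δV/V)² + (-1·δT/T)²
  P term: (1×0.0811)² = 0.00657
  V term: (1×0.0111)² = 0.000124
  T term: (-1×0.0237)² = 0.000560
Total = 0.00726. Share from P = 0.00657/0.00726 = 0.906.

90.6%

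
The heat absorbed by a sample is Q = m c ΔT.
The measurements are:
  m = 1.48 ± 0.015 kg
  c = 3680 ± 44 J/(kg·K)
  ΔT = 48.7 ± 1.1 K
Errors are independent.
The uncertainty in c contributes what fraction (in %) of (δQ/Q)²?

(δQ/Q)² = (1·δm/m)² + (1·δc/c)² + (1·δΔT/ΔT)²
  m term: (1×0.0101)² = 0.000103
  c term: (1×0.0120)² = 0.000143
  ΔT term: (1×0.0226)² = 0.000510
Total = 0.000756. Share from c = 0.000143/0.000756 = 0.189.

18.9%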